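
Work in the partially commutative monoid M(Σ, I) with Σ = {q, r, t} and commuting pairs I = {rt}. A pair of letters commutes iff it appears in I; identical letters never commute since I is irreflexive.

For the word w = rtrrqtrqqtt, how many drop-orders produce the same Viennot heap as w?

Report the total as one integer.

8

0(r) covers ∅
1(t) covers ∅
2(r) covers 0:r
3(r) covers 2:r
4(q) covers 1:t, 3:r
5(t) covers 4:q
6(r) covers 4:q
7(q) covers 5:t, 6:r
8(q) covers 7:q
9(t) covers 8:q
10(t) covers 9:t
floor of heap: 0:r, 1:t
completions by unplaced set U, small U first (add the entries for U minus each lowest piece of U):
  |U|=1: {10}:1
  |U|=2: {9,10}:1
  |U|=3: {8,9,10}:1
  |U|=4: {7,8,9,10}:1
  |U|=5: {5,7,8,9,10}:1  {6,7,8,9,10}:1
  |U|=6: {5,6,7,8,9,10}:2
  |U|=7: {4,5,6,7,8,9,10}:2
  |U|=8: {1,4,5,6,7,8,9,10}:2  {3,4,5,6,7,8,9,10}:2
  |U|=9: {1,3,4,5,6,7,8,9,10}:4  {2,3,4,5,6,7,8,9,10}:2
  start at 0(r): 6
  start at 1(t): 2
sum over floor = 8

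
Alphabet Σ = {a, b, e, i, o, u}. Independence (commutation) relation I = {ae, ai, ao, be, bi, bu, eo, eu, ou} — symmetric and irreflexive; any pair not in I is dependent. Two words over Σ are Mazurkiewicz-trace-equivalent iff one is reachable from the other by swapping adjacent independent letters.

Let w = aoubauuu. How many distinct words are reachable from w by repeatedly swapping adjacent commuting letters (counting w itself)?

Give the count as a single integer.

5

0(a) covers ∅
1(o) covers ∅
2(u) covers 0:a
3(b) covers 0:a, 1:o
4(a) covers 2:u, 3:b
5(u) covers 4:a
6(u) covers 5:u
7(u) covers 6:u
floor of heap: 0:a, 1:o
completions by unplaced set U, small U first (add the entries for U minus each lowest piece of U):
  |U|=1: {7}:1
  |U|=2: {6,7}:1
  |U|=3: {5,6,7}:1
  |U|=4: {4,5,6,7}:1
  |U|=5: {2,4,5,6,7}:1  {3,4,5,6,7}:1
  |U|=6: {1,3,4,5,6,7}:1  {2,3,4,5,6,7}:2
  start at 0(a): 3
  start at 1(o): 2
sum over floor = 5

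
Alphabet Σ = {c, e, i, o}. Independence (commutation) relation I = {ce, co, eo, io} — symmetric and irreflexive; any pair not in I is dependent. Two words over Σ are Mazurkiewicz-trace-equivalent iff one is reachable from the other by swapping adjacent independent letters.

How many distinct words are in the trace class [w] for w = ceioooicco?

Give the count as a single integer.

420

0(c) covers ∅
1(e) covers ∅
2(i) covers 0:c, 1:e
3(o) covers ∅
4(o) covers 3:o
5(o) covers 4:o
6(i) covers 2:i
7(c) covers 6:i
8(c) covers 7:c
9(o) covers 5:o
floor of heap: 0:c, 1:e, 3:o
completions by unplaced set U, small U first (add the entries for U minus each lowest piece of U):
  |U|=1: {8}:1  {9}:1
  |U|=2: {5,9}:1  {7,8}:1  {8,9}:2
  |U|=3: {4,5,9}:1  {5,8,9}:3  {6,7,8}:1  {7,8,9}:3
  |U|=4: {2,6,7,8}:1  {3,4,5,9}:1  {4,5,8,9}:4  {5,7,8,9}:6  {6,7,8,9}:4
  |U|=5: {0,2,6,7,8}:1  {1,2,6,7,8}:1  {2,6,7,8,9}:5  {3,4,5,8,9}:5  {4,5,7,8,9}:10  {5,6,7,8,9}:10
  |U|=6: {0,1,2,6,7,8}:2  {0,2,6,7,8,9}:6  {1,2,6,7,8,9}:6  {2,5,6,7,8,9}:15  {3,4,5,7,8,9}:15  {4,5,6,7,8,9}:20
  |U|=7: {0,1,2,6,7,8,9}:14  {0,2,5,6,7,8,9}:21  {1,2,5,6,7,8,9}:21  {2,4,5,6,7,8,9}:35  {3,4,5,6,7,8,9}:35
  |U|=8: {0,1,2,5,6,7,8,9}:56  {0,2,4,5,6,7,8,9}:56  {1,2,4,5,6,7,8,9}:56  {2,3,4,5,6,7,8,9}:70
  start at 0(c): 126
  start at 1(e): 126
  start at 3(o): 168
sum over floor = 420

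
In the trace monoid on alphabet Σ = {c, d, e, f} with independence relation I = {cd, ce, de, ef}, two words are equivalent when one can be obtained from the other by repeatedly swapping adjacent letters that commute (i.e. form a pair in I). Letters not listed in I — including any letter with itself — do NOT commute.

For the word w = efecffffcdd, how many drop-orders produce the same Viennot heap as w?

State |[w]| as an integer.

165

#0=e has no predecessor
#1=f has no predecessor
#2=e depends on [0:e]
#3=c depends on [1:f]
#4=f depends on [3:c]
#5=f depends on [4:f]
#6=f depends on [5:f]
#7=f depends on [6:f]
#8=c depends on [7:f]
#9=d depends on [7:f]
#10=d depends on [9:d]
sources: [0:e, 1:f]
N(rest) = Σ N(rest − s) over sources s of rest; N(one piece) = 1:
  size 1 → [2]=1  [8]=1  [10]=1
  size 2 → [0,2]=1  [2,8]=2  [2,10]=2  [8,10]=2  [9,10]=1
  size 3 → [0,2,8]=3  [0,2,10]=3  [2,8,10]=6  [2,9,10]=3  [8,9,10]=3
  size 4 → [0,2,8,10]=12  [0,2,9,10]=6  [2,8,9,10]=12  [7,8,9,10]=3
  size 5 → [0,2,8,9,10]=30  [2,7,8,9,10]=15  [6,7,8,9,10]=3
  size 6 → [0,2,7,8,9,10]=45  [2,6,7,8,9,10]=18  [5,6,7,8,9,10]=3
  size 7 → [0,2,6,7,8,9,10]=63  [2,5,6,7,8,9,10]=21  [4,5,6,7,8,9,10]=3
  size 8 → [0,2,5,6,7,8,9,10]=84  [2,4,5,6,7,8,9,10]=24  [3,4,5,6,7,8,9,10]=3
  size 9 → [0,2,4,5,6,7,8,9,10]=108  [1,3,4,5,6,7,8,9,10]=3  [2,3,4,5,6,7,8,9,10]=27
  first=0(e) contributes 30
  first=1(f) contributes 135
|[w]| = 165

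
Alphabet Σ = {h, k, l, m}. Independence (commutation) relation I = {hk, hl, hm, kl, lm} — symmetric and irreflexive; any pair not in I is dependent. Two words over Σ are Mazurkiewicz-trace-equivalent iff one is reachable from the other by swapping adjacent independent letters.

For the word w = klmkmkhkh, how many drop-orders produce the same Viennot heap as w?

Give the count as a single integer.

#0=k has no predecessor
#1=l has no predecessor
#2=m depends on [0:k]
#3=k depends on [2:m]
#4=m depends on [3:k]
#5=k depends on [4:m]
#6=h has no predecessor
#7=k depends on [5:k]
#8=h depends on [6:h]
sources: [0:k, 1:l, 6:h]
N(rest) = Σ N(rest − s) over sources s of rest; N(one piece) = 1:
  size 1 → [1]=1  [7]=1  [8]=1
  size 2 → [1,7]=2  [1,8]=2  [5,7]=1  [6,8]=1  [7,8]=2
  size 3 → [1,5,7]=3  [1,6,8]=3  [1,7,8]=6  [4,5,7]=1  [5,7,8]=3  [6,7,8]=3
  size 4 → [1,4,5,7]=4  [1,5,7,8]=12  [1,6,7,8]=12  [3,4,5,7]=1  [4,5,7,8]=4  [5,6,7,8]=6
  size 5 → [1,3,4,5,7]=5  [1,4,5,7,8]=20  [1,5,6,7,8]=30  [2,3,4,5,7]=1  [3,4,5,7,8]=5  [4,5,6,7,8]=10
  size 6 → [0,2,3,4,5,7]=1  [1,2,3,4,5,7]=6  [1,3,4,5,7,8]=30  [1,4,5,6,7,8]=60  [2,3,4,5,7,8]=6  [3,4,5,6,7,8]=15
  size 7 → [0,1,2,3,4,5,7]=7  [0,2,3,4,5,7,8]=7  [1,2,3,4,5,7,8]=42  [1,3,4,5,6,7,8]=105  [2,3,4,5,6,7,8]=21
  first=0(k) contributes 168
  first=1(l) contributes 28
  first=6(h) contributes 56
|[w]| = 252

252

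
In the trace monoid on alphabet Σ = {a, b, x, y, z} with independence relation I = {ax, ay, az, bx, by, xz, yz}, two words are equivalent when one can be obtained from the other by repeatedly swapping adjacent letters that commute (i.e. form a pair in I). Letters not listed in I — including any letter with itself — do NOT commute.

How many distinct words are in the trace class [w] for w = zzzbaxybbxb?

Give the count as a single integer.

drop 0:z onto floor
drop 1:z onto {0:z}
drop 2:z onto {1:z}
drop 3:b onto {2:z}
drop 4:a onto {3:b}
drop 5:x onto floor
drop 6:y onto {5:x}
drop 7:b onto {4:a}
drop 8:b onto {7:b}
drop 9:x onto {6:y}
drop 10:b onto {8:b}
ground layer = {0:z, 5:x}
drop-orders for the pieces not yet dropped (sum over which currently-grounded one goes next):
  1 to go: {9} 1  {10} 1
  2 to go: {6,9} 1  {8,10} 1  {9,10} 2
  3 to go: {5,6,9} 1  {6,9,10} 3  {7,8,10} 1  {8,9,10} 3
  4 to go: {4,7,8,10} 1  {5,6,9,10} 4  {6,8,9,10} 6  {7,8,9,10} 4
  5 to go: {3,4,7,8,10} 1  {4,7,8,9,10} 5  {5,6,8,9,10} 10  {6,7,8,9,10} 10
  6 to go: {2,3,4,7,8,10} 1  {3,4,7,8,9,10} 6  {4,6,7,8,9,10} 15  {5,6,7,8,9,10} 20
  7 to go: {1,2,3,4,7,8,10} 1  {2,3,4,7,8,9,10} 7  {3,4,6,7,8,9,10} 21  {4,5,6,7,8,9,10} 35
  8 to go: {0,1,2,3,4,7,8,10} 1  {1,2,3,4,7,8,9,10} 8  {2,3,4,6,7,8,9,10} 28  {3,4,5,6,7,8,9,10} 56
  9 to go: {0,1,2,3,4,7,8,9,10} 9  {1,2,3,4,6,7,8,9,10} 36  {2,3,4,5,6,7,8,9,10} 84
  if 0:z drops first: 120 orders
  if 5:x drops first: 45 orders
heap linearizations: 165

165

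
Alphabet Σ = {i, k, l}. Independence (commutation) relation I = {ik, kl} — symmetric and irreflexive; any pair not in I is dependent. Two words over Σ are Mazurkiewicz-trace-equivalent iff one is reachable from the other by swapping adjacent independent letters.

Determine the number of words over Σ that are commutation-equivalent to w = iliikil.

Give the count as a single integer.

7

#0=i has no predecessor
#1=l depends on [0:i]
#2=i depends on [1:l]
#3=i depends on [2:i]
#4=k has no predecessor
#5=i depends on [3:i]
#6=l depends on [5:i]
sources: [0:i, 4:k]
N(rest) = Σ N(rest − s) over sources s of rest; N(one piece) = 1:
  size 1 → [4]=1  [6]=1
  size 2 → [4,6]=2  [5,6]=1
  size 3 → [3,5,6]=1  [4,5,6]=3
  size 4 → [2,3,5,6]=1  [3,4,5,6]=4
  size 5 → [1,2,3,5,6]=1  [2,3,4,5,6]=5
  first=0(i) contributes 6
  first=4(k) contributes 1
|[w]| = 7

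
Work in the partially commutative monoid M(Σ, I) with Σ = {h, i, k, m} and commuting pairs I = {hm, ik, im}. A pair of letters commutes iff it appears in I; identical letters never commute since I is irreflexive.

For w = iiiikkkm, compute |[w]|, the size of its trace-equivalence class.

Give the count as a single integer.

drop 0:i onto floor
drop 1:i onto {0:i}
drop 2:i onto {1:i}
drop 3:i onto {2:i}
drop 4:k onto floor
drop 5:k onto {4:k}
drop 6:k onto {5:k}
drop 7:m onto {6:k}
ground layer = {0:i, 4:k}
drop-orders for the pieces not yet dropped (sum over which currently-grounded one goes next):
  1 to go: {3} 1  {7} 1
  2 to go: {2,3} 1  {3,7} 2  {6,7} 1
  3 to go: {1,2,3} 1  {2,3,7} 3  {3,6,7} 3  {5,6,7} 1
  4 to go: {0,1,2,3} 1  {1,2,3,7} 4  {2,3,6,7} 6  {3,5,6,7} 4  {4,5,6,7} 1
  5 to go: {0,1,2,3,7} 5  {1,2,3,6,7} 10  {2,3,5,6,7} 10  {3,4,5,6,7} 5
  6 to go: {0,1,2,3,6,7} 15  {1,2,3,5,6,7} 20  {2,3,4,5,6,7} 15
  if 0:i drops first: 35 orders
  if 4:k drops first: 35 orders
heap linearizations: 70

70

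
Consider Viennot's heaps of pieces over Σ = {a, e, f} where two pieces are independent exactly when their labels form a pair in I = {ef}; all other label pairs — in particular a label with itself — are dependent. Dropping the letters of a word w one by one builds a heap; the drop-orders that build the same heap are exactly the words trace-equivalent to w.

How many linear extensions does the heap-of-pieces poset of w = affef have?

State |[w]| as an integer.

4

piece 0:a — minimal
piece 1:f rests on {0:a}
piece 2:f rests on {1:f}
piece 3:e rests on {0:a}
piece 4:f rests on {2:f}
minimal pieces: {0:a}
ways to finish when only these pieces remain (= sum over removing one remaining piece with nothing left below it):
  1 left: {3}→1  {4}→1
  2 left: {2,4}→1  {3,4}→2
  3 left: {1,2,4}→1  {2,3,4}→3
  placing 0:a first → 4 extensions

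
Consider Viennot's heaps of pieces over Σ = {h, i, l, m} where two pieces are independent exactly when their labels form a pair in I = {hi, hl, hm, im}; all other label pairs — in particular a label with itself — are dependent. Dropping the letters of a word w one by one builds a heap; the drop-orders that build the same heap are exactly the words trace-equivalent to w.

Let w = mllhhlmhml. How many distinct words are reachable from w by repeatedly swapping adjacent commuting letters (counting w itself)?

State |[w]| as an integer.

piece 0:m — minimal
piece 1:l rests on {0:m}
piece 2:l rests on {1:l}
piece 3:h — minimal
piece 4:h rests on {3:h}
piece 5:l rests on {2:l}
piece 6:m rests on {5:l}
piece 7:h rests on {4:h}
piece 8:m rests on {6:m}
piece 9:l rests on {8:m}
minimal pieces: {0:m, 3:h}
ways to finish when only these pieces remain (= sum over removing one remaining piece with nothing left below it):
  1 left: {7}→1  {9}→1
  2 left: {4,7}→1  {7,9}→2  {8,9}→1
  3 left: {3,4,7}→1  {4,7,9}→3  {6,8,9}→1  {7,8,9}→3
  4 left: {3,4,7,9}→4  {4,7,8,9}→6  {5,6,8,9}→1  {6,7,8,9}→4
  5 left: {2,5,6,8,9}→1  {3,4,7,8,9}→10  {4,6,7,8,9}→10  {5,6,7,8,9}→5
  6 left: {1,2,5,6,8,9}→1  {2,5,6,7,8,9}→6  {3,4,6,7,8,9}→20  {4,5,6,7,8,9}→15
  7 left: {0,1,2,5,6,8,9}→1  {1,2,5,6,7,8,9}→7  {2,4,5,6,7,8,9}→21  {3,4,5,6,7,8,9}→35
  8 left: {0,1,2,5,6,7,8,9}→8  {1,2,4,5,6,7,8,9}→28  {2,3,4,5,6,7,8,9}→56
  placing 0:m first → 84 extensions
  placing 3:h first → 36 extensions
total linear extensions = 120

120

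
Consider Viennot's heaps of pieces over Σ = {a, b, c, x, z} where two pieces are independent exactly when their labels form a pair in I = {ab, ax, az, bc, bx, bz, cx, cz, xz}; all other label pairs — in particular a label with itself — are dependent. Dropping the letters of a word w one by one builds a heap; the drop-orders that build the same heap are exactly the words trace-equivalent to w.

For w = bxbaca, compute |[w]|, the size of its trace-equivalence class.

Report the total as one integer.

60

#0=b has no predecessor
#1=x has no predecessor
#2=b depends on [0:b]
#3=a has no predecessor
#4=c depends on [3:a]
#5=a depends on [4:c]
sources: [0:b, 1:x, 3:a]
N(rest) = Σ N(rest − s) over sources s of rest; N(one piece) = 1:
  size 1 → [1]=1  [2]=1  [5]=1
  size 2 → [0,2]=1  [1,2]=2  [1,5]=2  [2,5]=2  [4,5]=1
  size 3 → [0,1,2]=3  [0,2,5]=3  [1,2,5]=6  [1,4,5]=3  [2,4,5]=3  [3,4,5]=1
  size 4 → [0,1,2,5]=12  [0,2,4,5]=6  [1,2,4,5]=12  [1,3,4,5]=4  [2,3,4,5]=4
  first=0(b) contributes 20
  first=1(x) contributes 10
  first=3(a) contributes 30
|[w]| = 60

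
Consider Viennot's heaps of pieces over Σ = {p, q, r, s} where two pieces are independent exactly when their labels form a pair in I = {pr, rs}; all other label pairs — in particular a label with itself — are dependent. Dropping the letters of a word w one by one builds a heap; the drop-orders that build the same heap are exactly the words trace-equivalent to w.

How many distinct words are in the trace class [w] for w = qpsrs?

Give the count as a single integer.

drop 0:q onto floor
drop 1:p onto {0:q}
drop 2:s onto {1:p}
drop 3:r onto {0:q}
drop 4:s onto {2:s}
ground layer = {0:q}
drop-orders for the pieces not yet dropped (sum over which currently-grounded one goes next):
  1 to go: {3} 1  {4} 1
  2 to go: {2,4} 1  {3,4} 2
  3 to go: {1,2,4} 1  {2,3,4} 3
  if 0:q drops first: 4 orders

4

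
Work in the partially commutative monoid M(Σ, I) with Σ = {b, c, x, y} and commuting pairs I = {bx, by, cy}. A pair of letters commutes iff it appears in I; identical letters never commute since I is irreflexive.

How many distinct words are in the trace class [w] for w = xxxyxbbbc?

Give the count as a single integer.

56

drop 0:x onto floor
drop 1:x onto {0:x}
drop 2:x onto {1:x}
drop 3:y onto {2:x}
drop 4:x onto {3:y}
drop 5:b onto floor
drop 6:b onto {5:b}
drop 7:b onto {6:b}
drop 8:c onto {4:x, 7:b}
ground layer = {0:x, 5:b}
drop-orders for the pieces not yet dropped (sum over which currently-grounded one goes next):
  1 to go: {8} 1
  2 to go: {4,8} 1  {7,8} 1
  3 to go: {3,4,8} 1  {4,7,8} 2  {6,7,8} 1
  4 to go: {2,3,4,8} 1  {3,4,7,8} 3  {4,6,7,8} 3  {5,6,7,8} 1
  5 to go: {1,2,3,4,8} 1  {2,3,4,7,8} 4  {3,4,6,7,8} 6  {4,5,6,7,8} 4
  6 to go: {0,1,2,3,4,8} 1  {1,2,3,4,7,8} 5  {2,3,4,6,7,8} 10  {3,4,5,6,7,8} 10
  7 to go: {0,1,2,3,4,7,8} 6  {1,2,3,4,6,7,8} 15  {2,3,4,5,6,7,8} 20
  if 0:x drops first: 35 orders
  if 5:b drops first: 21 orders
heap linearizations: 56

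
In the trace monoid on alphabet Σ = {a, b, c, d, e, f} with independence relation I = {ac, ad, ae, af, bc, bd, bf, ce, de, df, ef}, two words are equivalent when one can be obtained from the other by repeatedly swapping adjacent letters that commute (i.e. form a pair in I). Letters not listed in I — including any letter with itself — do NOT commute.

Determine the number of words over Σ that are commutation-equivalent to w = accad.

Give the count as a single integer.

10

piece 0:a — minimal
piece 1:c — minimal
piece 2:c rests on {1:c}
piece 3:a rests on {0:a}
piece 4:d rests on {2:c}
minimal pieces: {0:a, 1:c}
ways to finish when only these pieces remain (= sum over removing one remaining piece with nothing left below it):
  1 left: {3}→1  {4}→1
  2 left: {0,3}→1  {2,4}→1  {3,4}→2
  3 left: {0,3,4}→3  {1,2,4}→1  {2,3,4}→3
  placing 0:a first → 4 extensions
  placing 1:c first → 6 extensions
total linear extensions = 10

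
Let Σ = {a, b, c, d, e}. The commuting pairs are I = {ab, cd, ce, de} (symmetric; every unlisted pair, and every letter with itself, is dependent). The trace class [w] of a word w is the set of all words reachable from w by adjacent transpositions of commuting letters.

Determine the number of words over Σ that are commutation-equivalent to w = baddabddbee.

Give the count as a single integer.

piece 0:b — minimal
piece 1:a — minimal
piece 2:d rests on {0:b, 1:a}
piece 3:d rests on {2:d}
piece 4:a rests on {3:d}
piece 5:b rests on {3:d}
piece 6:d rests on {4:a, 5:b}
piece 7:d rests on {6:d}
piece 8:b rests on {7:d}
piece 9:e rests on {8:b}
piece 10:e rests on {9:e}
minimal pieces: {0:b, 1:a}
ways to finish when only these pieces remain (= sum over removing one remaining piece with nothing left below it):
  1 left: {10}→1
  2 left: {9,10}→1
  3 left: {8,9,10}→1
  4 left: {7,8,9,10}→1
  5 left: {6,7,8,9,10}→1
  6 left: {4,6,7,8,9,10}→1  {5,6,7,8,9,10}→1
  7 left: {4,5,6,7,8,9,10}→2
  8 left: {3,4,5,6,7,8,9,10}→2
  9 left: {2,3,4,5,6,7,8,9,10}→2
  placing 0:b first → 2 extensions
  placing 1:a first → 2 extensions
total linear extensions = 4

4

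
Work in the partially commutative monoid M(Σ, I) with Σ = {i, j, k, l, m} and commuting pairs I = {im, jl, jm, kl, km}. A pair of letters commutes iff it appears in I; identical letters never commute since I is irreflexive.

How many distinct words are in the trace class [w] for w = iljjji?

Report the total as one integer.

#0=i has no predecessor
#1=l depends on [0:i]
#2=j depends on [0:i]
#3=j depends on [2:j]
#4=j depends on [3:j]
#5=i depends on [1:l, 4:j]
sources: [0:i]
N(rest) = Σ N(rest − s) over sources s of rest; N(one piece) = 1:
  size 1 → [5]=1
  size 2 → [1,5]=1  [4,5]=1
  size 3 → [1,4,5]=2  [3,4,5]=1
  size 4 → [1,3,4,5]=3  [2,3,4,5]=1
  first=0(i) contributes 4

4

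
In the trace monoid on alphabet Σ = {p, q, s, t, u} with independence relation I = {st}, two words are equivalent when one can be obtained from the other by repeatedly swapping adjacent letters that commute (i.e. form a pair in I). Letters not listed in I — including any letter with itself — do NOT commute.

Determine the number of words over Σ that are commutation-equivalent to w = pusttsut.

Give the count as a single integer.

#0=p has no predecessor
#1=u depends on [0:p]
#2=s depends on [1:u]
#3=t depends on [1:u]
#4=t depends on [3:t]
#5=s depends on [2:s]
#6=u depends on [4:t, 5:s]
#7=t depends on [6:u]
sources: [0:p]
N(rest) = Σ N(rest − s) over sources s of rest; N(one piece) = 1:
  size 1 → [7]=1
  size 2 → [6,7]=1
  size 3 → [4,6,7]=1  [5,6,7]=1
  size 4 → [2,5,6,7]=1  [3,4,6,7]=1  [4,5,6,7]=2
  size 5 → [2,4,5,6,7]=3  [3,4,5,6,7]=3
  size 6 → [2,3,4,5,6,7]=6
  first=0(p) contributes 6

6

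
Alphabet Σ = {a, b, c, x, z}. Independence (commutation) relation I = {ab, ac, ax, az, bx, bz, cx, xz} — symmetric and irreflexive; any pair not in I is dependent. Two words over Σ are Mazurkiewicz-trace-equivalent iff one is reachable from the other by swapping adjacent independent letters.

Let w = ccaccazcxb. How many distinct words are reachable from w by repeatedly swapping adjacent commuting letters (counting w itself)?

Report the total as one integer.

360

#0=c has no predecessor
#1=c depends on [0:c]
#2=a has no predecessor
#3=c depends on [1:c]
#4=c depends on [3:c]
#5=a depends on [2:a]
#6=z depends on [4:c]
#7=c depends on [6:z]
#8=x has no predecessor
#9=b depends on [7:c]
sources: [0:c, 2:a, 8:x]
N(rest) = Σ N(rest − s) over sources s of rest; N(one piece) = 1:
  size 1 → [5]=1  [8]=1  [9]=1
  size 2 → [2,5]=1  [5,8]=2  [5,9]=2  [7,9]=1  [8,9]=2
  size 3 → [2,5,8]=3  [2,5,9]=3  [5,7,9]=3  [5,8,9]=6  [6,7,9]=1  [7,8,9]=3
  size 4 → [2,5,7,9]=6  [2,5,8,9]=12  [4,6,7,9]=1  [5,6,7,9]=4  [5,7,8,9]=12  [6,7,8,9]=4
  size 5 → [2,5,6,7,9]=10  [2,5,7,8,9]=30  [3,4,6,7,9]=1  [4,5,6,7,9]=5  [4,6,7,8,9]=5  [5,6,7,8,9]=20
  size 6 → [1,3,4,6,7,9]=1  [2,4,5,6,7,9]=15  [2,5,6,7,8,9]=60  [3,4,5,6,7,9]=6  [3,4,6,7,8,9]=6  [4,5,6,7,8,9]=30
  size 7 → [0,1,3,4,6,7,9]=1  [1,3,4,5,6,7,9]=7  [1,3,4,6,7,8,9]=7  [2,3,4,5,6,7,9]=21  [2,4,5,6,7,8,9]=105  [3,4,5,6,7,8,9]=42
  size 8 → [0,1,3,4,5,6,7,9]=8  [0,1,3,4,6,7,8,9]=8  [1,2,3,4,5,6,7,9]=28  [1,3,4,5,6,7,8,9]=56  [2,3,4,5,6,7,8,9]=168
  first=0(c) contributes 252
  first=2(a) contributes 72
  first=8(x) contributes 36
|[w]| = 360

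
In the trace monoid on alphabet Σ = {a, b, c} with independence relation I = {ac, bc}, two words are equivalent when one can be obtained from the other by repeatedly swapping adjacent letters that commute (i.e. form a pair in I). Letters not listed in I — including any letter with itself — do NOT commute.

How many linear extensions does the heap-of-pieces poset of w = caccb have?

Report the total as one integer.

10

piece 0:c — minimal
piece 1:a — minimal
piece 2:c rests on {0:c}
piece 3:c rests on {2:c}
piece 4:b rests on {1:a}
minimal pieces: {0:c, 1:a}
ways to finish when only these pieces remain (= sum over removing one remaining piece with nothing left below it):
  1 left: {3}→1  {4}→1
  2 left: {1,4}→1  {2,3}→1  {3,4}→2
  3 left: {0,2,3}→1  {1,3,4}→3  {2,3,4}→3
  placing 0:c first → 6 extensions
  placing 1:a first → 4 extensions
total linear extensions = 10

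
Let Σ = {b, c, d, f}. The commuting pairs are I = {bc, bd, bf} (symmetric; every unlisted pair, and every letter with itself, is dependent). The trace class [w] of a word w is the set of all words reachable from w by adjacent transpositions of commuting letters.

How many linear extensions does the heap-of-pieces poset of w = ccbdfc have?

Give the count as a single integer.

6

drop 0:c onto floor
drop 1:c onto {0:c}
drop 2:b onto floor
drop 3:d onto {1:c}
drop 4:f onto {3:d}
drop 5:c onto {4:f}
ground layer = {0:c, 2:b}
drop-orders for the pieces not yet dropped (sum over which currently-grounded one goes next):
  1 to go: {2} 1  {5} 1
  2 to go: {2,5} 2  {4,5} 1
  3 to go: {2,4,5} 3  {3,4,5} 1
  4 to go: {1,3,4,5} 1  {2,3,4,5} 4
  if 0:c drops first: 5 orders
  if 2:b drops first: 1 orders
heap linearizations: 6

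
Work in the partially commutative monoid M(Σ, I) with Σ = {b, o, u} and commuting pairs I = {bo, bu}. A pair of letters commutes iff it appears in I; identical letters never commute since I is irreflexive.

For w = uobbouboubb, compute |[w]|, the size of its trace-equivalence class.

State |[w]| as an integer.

drop 0:u onto floor
drop 1:o onto {0:u}
drop 2:b onto floor
drop 3:b onto {2:b}
drop 4:o onto {1:o}
drop 5:u onto {4:o}
drop 6:b onto {3:b}
drop 7:o onto {5:u}
drop 8:u onto {7:o}
drop 9:b onto {6:b}
drop 10:b onto {9:b}
ground layer = {0:u, 2:b}
drop-orders for the pieces not yet dropped (sum over which currently-grounded one goes next):
  1 to go: {8} 1  {10} 1
  2 to go: {7,8} 1  {8,10} 2  {9,10} 1
  3 to go: {5,7,8} 1  {6,9,10} 1  {7,8,10} 3  {8,9,10} 3
  4 to go: {3,6,9,10} 1  {4,5,7,8} 1  {5,7,8,10} 4  {6,8,9,10} 4  {7,8,9,10} 6
  5 to go: {1,4,5,7,8} 1  {2,3,6,9,10} 1  {3,6,8,9,10} 5  {4,5,7,8,10} 5  {5,7,8,9,10} 10  {6,7,8,9,10} 10
  6 to go: {0,1,4,5,7,8} 1  {1,4,5,7,8,10} 6  {2,3,6,8,9,10} 6  {3,6,7,8,9,10} 15  {4,5,7,8,9,10} 15  {5,6,7,8,9,10} 20
  7 to go: {0,1,4,5,7,8,10} 7  {1,4,5,7,8,9,10} 21  {2,3,6,7,8,9,10} 21  {3,5,6,7,8,9,10} 35  {4,5,6,7,8,9,10} 35
  8 to go: {0,1,4,5,7,8,9,10} 28  {1,4,5,6,7,8,9,10} 56  {2,3,5,6,7,8,9,10} 56  {3,4,5,6,7,8,9,10} 70
  9 to go: {0,1,4,5,6,7,8,9,10} 84  {1,3,4,5,6,7,8,9,10} 126  {2,3,4,5,6,7,8,9,10} 126
  if 0:u drops first: 252 orders
  if 2:b drops first: 210 orders
heap linearizations: 462

462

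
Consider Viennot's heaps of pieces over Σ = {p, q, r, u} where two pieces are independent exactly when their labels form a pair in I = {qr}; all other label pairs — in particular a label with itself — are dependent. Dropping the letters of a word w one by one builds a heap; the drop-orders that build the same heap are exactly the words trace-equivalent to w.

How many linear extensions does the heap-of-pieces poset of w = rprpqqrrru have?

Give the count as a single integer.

drop 0:r onto floor
drop 1:p onto {0:r}
drop 2:r onto {1:p}
drop 3:p onto {2:r}
drop 4:q onto {3:p}
drop 5:q onto {4:q}
drop 6:r onto {3:p}
drop 7:r onto {6:r}
drop 8:r onto {7:r}
drop 9:u onto {5:q, 8:r}
ground layer = {0:r}
drop-orders for the pieces not yet dropped (sum over which currently-grounded one goes next):
  1 to go: {9} 1
  2 to go: {5,9} 1  {8,9} 1
  3 to go: {4,5,9} 1  {5,8,9} 2  {7,8,9} 1
  4 to go: {4,5,8,9} 3  {5,7,8,9} 3  {6,7,8,9} 1
  5 to go: {4,5,7,8,9} 6  {5,6,7,8,9} 4
  6 to go: {4,5,6,7,8,9} 10
  7 to go: {3,4,5,6,7,8,9} 10
  8 to go: {2,3,4,5,6,7,8,9} 10
  if 0:r drops first: 10 orders

10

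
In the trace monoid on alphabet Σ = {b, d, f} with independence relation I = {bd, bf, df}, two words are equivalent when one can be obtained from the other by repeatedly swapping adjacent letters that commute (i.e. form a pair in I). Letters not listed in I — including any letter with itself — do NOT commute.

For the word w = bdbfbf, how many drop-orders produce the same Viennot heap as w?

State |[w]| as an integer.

60

piece 0:b — minimal
piece 1:d — minimal
piece 2:b rests on {0:b}
piece 3:f — minimal
piece 4:b rests on {2:b}
piece 5:f rests on {3:f}
minimal pieces: {0:b, 1:d, 3:f}
ways to finish when only these pieces remain (= sum over removing one remaining piece with nothing left below it):
  1 left: {1}→1  {4}→1  {5}→1
  2 left: {1,4}→2  {1,5}→2  {2,4}→1  {3,5}→1  {4,5}→2
  3 left: {0,2,4}→1  {1,2,4}→3  {1,3,5}→3  {1,4,5}→6  {2,4,5}→3  {3,4,5}→3
  4 left: {0,1,2,4}→4  {0,2,4,5}→4  {1,2,4,5}→12  {1,3,4,5}→12  {2,3,4,5}→6
  placing 0:b first → 30 extensions
  placing 1:d first → 10 extensions
  placing 3:f first → 20 extensions
total linear extensions = 60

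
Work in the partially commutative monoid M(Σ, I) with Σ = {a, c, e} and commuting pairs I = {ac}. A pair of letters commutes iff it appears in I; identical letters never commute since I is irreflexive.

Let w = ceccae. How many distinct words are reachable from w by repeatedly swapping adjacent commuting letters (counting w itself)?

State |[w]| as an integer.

3

0(c) covers ∅
1(e) covers 0:c
2(c) covers 1:e
3(c) covers 2:c
4(a) covers 1:e
5(e) covers 3:c, 4:a
floor of heap: 0:c
completions by unplaced set U, small U first (add the entries for U minus each lowest piece of U):
  |U|=1: {5}:1
  |U|=2: {3,5}:1  {4,5}:1
  |U|=3: {2,3,5}:1  {3,4,5}:2
  |U|=4: {2,3,4,5}:3
  start at 0(c): 3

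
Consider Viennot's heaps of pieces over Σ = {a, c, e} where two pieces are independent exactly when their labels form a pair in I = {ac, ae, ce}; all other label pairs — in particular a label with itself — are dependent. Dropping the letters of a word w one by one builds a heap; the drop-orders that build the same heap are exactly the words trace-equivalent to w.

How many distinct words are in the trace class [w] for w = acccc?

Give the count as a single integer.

5

0(a) covers ∅
1(c) covers ∅
2(c) covers 1:c
3(c) covers 2:c
4(c) covers 3:c
floor of heap: 0:a, 1:c
completions by unplaced set U, small U first (add the entries for U minus each lowest piece of U):
  |U|=1: {0}:1  {4}:1
  |U|=2: {0,4}:2  {3,4}:1
  |U|=3: {0,3,4}:3  {2,3,4}:1
  start at 0(a): 1
  start at 1(c): 4
sum over floor = 5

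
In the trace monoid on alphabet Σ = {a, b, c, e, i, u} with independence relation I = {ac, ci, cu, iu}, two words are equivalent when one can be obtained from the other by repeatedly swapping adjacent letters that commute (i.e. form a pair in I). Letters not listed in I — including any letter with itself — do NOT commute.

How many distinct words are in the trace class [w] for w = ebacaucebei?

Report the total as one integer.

drop 0:e onto floor
drop 1:b onto {0:e}
drop 2:a onto {1:b}
drop 3:c onto {1:b}
drop 4:a onto {2:a}
drop 5:u onto {4:a}
drop 6:c onto {3:c}
drop 7:e onto {5:u, 6:c}
drop 8:b onto {7:e}
drop 9:e onto {8:b}
drop 10:i onto {9:e}
ground layer = {0:e}
drop-orders for the pieces not yet dropped (sum over which currently-grounded one goes next):
  1 to go: {10} 1
  2 to go: {9,10} 1
  3 to go: {8,9,10} 1
  4 to go: {7,8,9,10} 1
  5 to go: {5,7,8,9,10} 1  {6,7,8,9,10} 1
  6 to go: {3,6,7,8,9,10} 1  {4,5,7,8,9,10} 1  {5,6,7,8,9,10} 2
  7 to go: {2,4,5,7,8,9,10} 1  {3,5,6,7,8,9,10} 3  {4,5,6,7,8,9,10} 3
  8 to go: {2,4,5,6,7,8,9,10} 4  {3,4,5,6,7,8,9,10} 6
  9 to go: {2,3,4,5,6,7,8,9,10} 10
  if 0:e drops first: 10 orders

10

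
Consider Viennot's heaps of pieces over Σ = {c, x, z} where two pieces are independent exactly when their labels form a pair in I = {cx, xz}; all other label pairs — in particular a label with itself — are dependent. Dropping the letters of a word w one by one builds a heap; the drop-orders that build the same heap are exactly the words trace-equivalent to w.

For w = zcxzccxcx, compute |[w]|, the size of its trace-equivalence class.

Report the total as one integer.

#0=z has no predecessor
#1=c depends on [0:z]
#2=x has no predecessor
#3=z depends on [1:c]
#4=c depends on [3:z]
#5=c depends on [4:c]
#6=x depends on [2:x]
#7=c depends on [5:c]
#8=x depends on [6:x]
sources: [0:z, 2:x]
N(rest) = Σ N(rest − s) over sources s of rest; N(one piece) = 1:
  size 1 → [7]=1  [8]=1
  size 2 → [5,7]=1  [6,8]=1  [7,8]=2
  size 3 → [2,6,8]=1  [4,5,7]=1  [5,7,8]=3  [6,7,8]=3
  size 4 → [2,6,7,8]=4  [3,4,5,7]=1  [4,5,7,8]=4  [5,6,7,8]=6
  size 5 → [1,3,4,5,7]=1  [2,5,6,7,8]=10  [3,4,5,7,8]=5  [4,5,6,7,8]=10
  size 6 → [0,1,3,4,5,7]=1  [1,3,4,5,7,8]=6  [2,4,5,6,7,8]=20  [3,4,5,6,7,8]=15
  size 7 → [0,1,3,4,5,7,8]=7  [1,3,4,5,6,7,8]=21  [2,3,4,5,6,7,8]=35
  first=0(z) contributes 56
  first=2(x) contributes 28
|[w]| = 84

84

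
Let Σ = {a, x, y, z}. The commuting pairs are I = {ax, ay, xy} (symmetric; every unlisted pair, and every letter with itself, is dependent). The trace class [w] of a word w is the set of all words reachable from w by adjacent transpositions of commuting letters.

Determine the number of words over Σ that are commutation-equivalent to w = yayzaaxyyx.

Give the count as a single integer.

drop 0:y onto floor
drop 1:a onto floor
drop 2:y onto {0:y}
drop 3:z onto {1:a, 2:y}
drop 4:a onto {3:z}
drop 5:a onto {4:a}
drop 6:x onto {3:z}
drop 7:y onto {3:z}
drop 8:y onto {7:y}
drop 9:x onto {6:x}
ground layer = {0:y, 1:a}
drop-orders for the pieces not yet dropped (sum over which currently-grounded one goes next):
  1 to go: {5} 1  {8} 1  {9} 1
  2 to go: {4,5} 1  {5,8} 2  {5,9} 2  {6,9} 1  {7,8} 1  {8,9} 2
  3 to go: {4,5,8} 3  {4,5,9} 3  {5,6,9} 3  {5,7,8} 3  {5,8,9} 6  {6,8,9} 3  {7,8,9} 3
  4 to go: {4,5,6,9} 6  {4,5,7,8} 6  {4,5,8,9} 12  {5,6,8,9} 12  {5,7,8,9} 12  {6,7,8,9} 6
  5 to go: {4,5,6,8,9} 30  {4,5,7,8,9} 30  {5,6,7,8,9} 30
  6 to go: {4,5,6,7,8,9} 90
  7 to go: {3,4,5,6,7,8,9} 90
  8 to go: {1,3,4,5,6,7,8,9} 90  {2,3,4,5,6,7,8,9} 90
  if 0:y drops first: 180 orders
  if 1:a drops first: 90 orders
heap linearizations: 270

270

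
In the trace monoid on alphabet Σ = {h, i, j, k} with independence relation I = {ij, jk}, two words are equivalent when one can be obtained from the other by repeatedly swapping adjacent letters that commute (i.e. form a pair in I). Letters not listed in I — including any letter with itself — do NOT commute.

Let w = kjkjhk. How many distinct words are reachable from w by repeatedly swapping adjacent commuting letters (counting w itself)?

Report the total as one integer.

0(k) covers ∅
1(j) covers ∅
2(k) covers 0:k
3(j) covers 1:j
4(h) covers 2:k, 3:j
5(k) covers 4:h
floor of heap: 0:k, 1:j
completions by unplaced set U, small U first (add the entries for U minus each lowest piece of U):
  |U|=1: {5}:1
  |U|=2: {4,5}:1
  |U|=3: {2,4,5}:1  {3,4,5}:1
  |U|=4: {0,2,4,5}:1  {1,3,4,5}:1  {2,3,4,5}:2
  start at 0(k): 3
  start at 1(j): 3
sum over floor = 6

6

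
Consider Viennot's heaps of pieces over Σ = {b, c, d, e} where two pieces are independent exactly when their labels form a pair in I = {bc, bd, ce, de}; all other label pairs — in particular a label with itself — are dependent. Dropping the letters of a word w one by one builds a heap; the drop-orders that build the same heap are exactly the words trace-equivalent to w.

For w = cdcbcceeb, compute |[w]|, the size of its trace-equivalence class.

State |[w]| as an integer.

piece 0:c — minimal
piece 1:d rests on {0:c}
piece 2:c rests on {1:d}
piece 3:b — minimal
piece 4:c rests on {2:c}
piece 5:c rests on {4:c}
piece 6:e rests on {3:b}
piece 7:e rests on {6:e}
piece 8:b rests on {7:e}
minimal pieces: {0:c, 3:b}
ways to finish when only these pieces remain (= sum over removing one remaining piece with nothing left below it):
  1 left: {5}→1  {8}→1
  2 left: {4,5}→1  {5,8}→2  {7,8}→1
  3 left: {2,4,5}→1  {4,5,8}→3  {5,7,8}→3  {6,7,8}→1
  4 left: {1,2,4,5}→1  {2,4,5,8}→4  {3,6,7,8}→1  {4,5,7,8}→6  {5,6,7,8}→4
  5 left: {0,1,2,4,5}→1  {1,2,4,5,8}→5  {2,4,5,7,8}→10  {3,5,6,7,8}→5  {4,5,6,7,8}→10
  6 left: {0,1,2,4,5,8}→6  {1,2,4,5,7,8}→15  {2,4,5,6,7,8}→20  {3,4,5,6,7,8}→15
  7 left: {0,1,2,4,5,7,8}→21  {1,2,4,5,6,7,8}→35  {2,3,4,5,6,7,8}→35
  placing 0:c first → 70 extensions
  placing 3:b first → 56 extensions
total linear extensions = 126

126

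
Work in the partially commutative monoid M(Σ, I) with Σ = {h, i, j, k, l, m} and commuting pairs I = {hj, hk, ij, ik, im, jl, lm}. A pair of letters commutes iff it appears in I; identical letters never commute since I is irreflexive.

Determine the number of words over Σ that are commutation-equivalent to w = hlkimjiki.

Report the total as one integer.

piece 0:h — minimal
piece 1:l rests on {0:h}
piece 2:k rests on {1:l}
piece 3:i rests on {1:l}
piece 4:m rests on {2:k}
piece 5:j rests on {4:m}
piece 6:i rests on {3:i}
piece 7:k rests on {5:j}
piece 8:i rests on {6:i}
minimal pieces: {0:h}
ways to finish when only these pieces remain (= sum over removing one remaining piece with nothing left below it):
  1 left: {7}→1  {8}→1
  2 left: {5,7}→1  {6,8}→1  {7,8}→2
  3 left: {3,6,8}→1  {4,5,7}→1  {5,7,8}→3  {6,7,8}→3
  4 left: {2,4,5,7}→1  {3,6,7,8}→4  {4,5,7,8}→4  {5,6,7,8}→6
  5 left: {2,4,5,7,8}→5  {3,5,6,7,8}→10  {4,5,6,7,8}→10
  6 left: {2,4,5,6,7,8}→15  {3,4,5,6,7,8}→20
  7 left: {2,3,4,5,6,7,8}→35
  placing 0:h first → 35 extensions

35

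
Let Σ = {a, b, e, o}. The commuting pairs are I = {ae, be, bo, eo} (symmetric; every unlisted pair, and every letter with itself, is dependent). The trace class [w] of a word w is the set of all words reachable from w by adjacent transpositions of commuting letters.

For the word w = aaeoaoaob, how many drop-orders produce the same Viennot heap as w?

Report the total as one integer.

drop 0:a onto floor
drop 1:a onto {0:a}
drop 2:e onto floor
drop 3:o onto {1:a}
drop 4:a onto {3:o}
drop 5:o onto {4:a}
drop 6:a onto {5:o}
drop 7:o onto {6:a}
drop 8:b onto {6:a}
ground layer = {0:a, 2:e}
drop-orders for the pieces not yet dropped (sum over which currently-grounded one goes next):
  1 to go: {2} 1  {7} 1  {8} 1
  2 to go: {2,7} 2  {2,8} 2  {7,8} 2
  3 to go: {2,7,8} 6  {6,7,8} 2
  4 to go: {2,6,7,8} 8  {5,6,7,8} 2
  5 to go: {2,5,6,7,8} 10  {4,5,6,7,8} 2
  6 to go: {2,4,5,6,7,8} 12  {3,4,5,6,7,8} 2
  7 to go: {1,3,4,5,6,7,8} 2  {2,3,4,5,6,7,8} 14
  if 0:a drops first: 16 orders
  if 2:e drops first: 2 orders
heap linearizations: 18

18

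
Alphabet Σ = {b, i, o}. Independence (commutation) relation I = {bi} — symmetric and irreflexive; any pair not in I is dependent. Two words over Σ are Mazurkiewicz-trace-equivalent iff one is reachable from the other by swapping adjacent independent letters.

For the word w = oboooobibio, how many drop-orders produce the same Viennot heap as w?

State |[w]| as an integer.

6

piece 0:o — minimal
piece 1:b rests on {0:o}
piece 2:o rests on {1:b}
piece 3:o rests on {2:o}
piece 4:o rests on {3:o}
piece 5:o rests on {4:o}
piece 6:b rests on {5:o}
piece 7:i rests on {5:o}
piece 8:b rests on {6:b}
piece 9:i rests on {7:i}
piece 10:o rests on {8:b, 9:i}
minimal pieces: {0:o}
ways to finish when only these pieces remain (= sum over removing one remaining piece with nothing left below it):
  1 left: {10}→1
  2 left: {8,10}→1  {9,10}→1
  3 left: {6,8,10}→1  {7,9,10}→1  {8,9,10}→2
  4 left: {6,8,9,10}→3  {7,8,9,10}→3
  5 left: {6,7,8,9,10}→6
  6 left: {5,6,7,8,9,10}→6
  7 left: {4,5,6,7,8,9,10}→6
  8 left: {3,4,5,6,7,8,9,10}→6
  9 left: {2,3,4,5,6,7,8,9,10}→6
  placing 0:o first → 6 extensions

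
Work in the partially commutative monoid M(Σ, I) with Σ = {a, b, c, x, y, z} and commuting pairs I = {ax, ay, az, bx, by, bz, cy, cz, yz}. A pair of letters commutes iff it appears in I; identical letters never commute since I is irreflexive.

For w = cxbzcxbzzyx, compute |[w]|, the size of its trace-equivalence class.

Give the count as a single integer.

96

#0=c has no predecessor
#1=x depends on [0:c]
#2=b depends on [0:c]
#3=z depends on [1:x]
#4=c depends on [1:x, 2:b]
#5=x depends on [3:z, 4:c]
#6=b depends on [4:c]
#7=z depends on [5:x]
#8=z depends on [7:z]
#9=y depends on [5:x]
#10=x depends on [8:z, 9:y]
sources: [0:c]
N(rest) = Σ N(rest − s) over sources s of rest; N(one piece) = 1:
  size 1 → [6]=1  [10]=1
  size 2 → [6,10]=2  [8,10]=1  [9,10]=1
  size 3 → [6,8,10]=3  [6,9,10]=3  [7,8,10]=1  [8,9,10]=2
  size 4 → [6,7,8,10]=4  [6,8,9,10]=8  [7,8,9,10]=3
  size 5 → [5,7,8,9,10]=3  [6,7,8,9,10]=15
  size 6 → [3,5,7,8,9,10]=3  [5,6,7,8,9,10]=18
  size 7 → [3,5,6,7,8,9,10]=21  [4,5,6,7,8,9,10]=18
  size 8 → [2,4,5,6,7,8,9,10]=18  [3,4,5,6,7,8,9,10]=39
  size 9 → [1,3,4,5,6,7,8,9,10]=39  [2,3,4,5,6,7,8,9,10]=57
  first=0(c) contributes 96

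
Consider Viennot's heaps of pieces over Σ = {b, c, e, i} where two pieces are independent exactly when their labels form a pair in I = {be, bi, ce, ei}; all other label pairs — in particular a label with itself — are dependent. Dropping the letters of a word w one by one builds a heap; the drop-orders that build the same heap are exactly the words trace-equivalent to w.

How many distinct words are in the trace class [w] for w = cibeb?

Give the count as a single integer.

15

0(c) covers ∅
1(i) covers 0:c
2(b) covers 0:c
3(e) covers ∅
4(b) covers 2:b
floor of heap: 0:c, 3:e
completions by unplaced set U, small U first (add the entries for U minus each lowest piece of U):
  |U|=1: {1}:1  {3}:1  {4}:1
  |U|=2: {1,3}:2  {1,4}:2  {2,4}:1  {3,4}:2
  |U|=3: {1,2,4}:3  {1,3,4}:6  {2,3,4}:3
  start at 0(c): 12
  start at 3(e): 3
sum over floor = 15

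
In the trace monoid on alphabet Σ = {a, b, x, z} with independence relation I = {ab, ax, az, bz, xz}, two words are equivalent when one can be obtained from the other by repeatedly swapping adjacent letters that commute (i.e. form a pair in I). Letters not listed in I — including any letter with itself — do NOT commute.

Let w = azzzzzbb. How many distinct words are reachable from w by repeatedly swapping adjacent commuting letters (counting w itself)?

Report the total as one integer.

168

0(a) covers ∅
1(z) covers ∅
2(z) covers 1:z
3(z) covers 2:z
4(z) covers 3:z
5(z) covers 4:z
6(b) covers ∅
7(b) covers 6:b
floor of heap: 0:a, 1:z, 6:b
completions by unplaced set U, small U first (add the entries for U minus each lowest piece of U):
  |U|=1: {0}:1  {5}:1  {7}:1
  |U|=2: {0,5}:2  {0,7}:2  {4,5}:1  {5,7}:2  {6,7}:1
  |U|=3: {0,4,5}:3  {0,5,7}:6  {0,6,7}:3  {3,4,5}:1  {4,5,7}:3  {5,6,7}:3
  |U|=4: {0,3,4,5}:4  {0,4,5,7}:12  {0,5,6,7}:12  {2,3,4,5}:1  {3,4,5,7}:4  {4,5,6,7}:6
  |U|=5: {0,2,3,4,5}:5  {0,3,4,5,7}:20  {0,4,5,6,7}:30  {1,2,3,4,5}:1  {2,3,4,5,7}:5  {3,4,5,6,7}:10
  |U|=6: {0,1,2,3,4,5}:6  {0,2,3,4,5,7}:30  {0,3,4,5,6,7}:60  {1,2,3,4,5,7}:6  {2,3,4,5,6,7}:15
  start at 0(a): 21
  start at 1(z): 105
  start at 6(b): 42
sum over floor = 168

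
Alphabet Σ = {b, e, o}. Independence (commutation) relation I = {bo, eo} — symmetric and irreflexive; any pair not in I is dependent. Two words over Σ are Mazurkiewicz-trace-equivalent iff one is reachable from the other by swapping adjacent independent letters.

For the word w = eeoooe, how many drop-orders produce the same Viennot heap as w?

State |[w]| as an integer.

drop 0:e onto floor
drop 1:e onto {0:e}
drop 2:o onto floor
drop 3:o onto {2:o}
drop 4:o onto {3:o}
drop 5:e onto {1:e}
ground layer = {0:e, 2:o}
drop-orders for the pieces not yet dropped (sum over which currently-grounded one goes next):
  1 to go: {4} 1  {5} 1
  2 to go: {1,5} 1  {3,4} 1  {4,5} 2
  3 to go: {0,1,5} 1  {1,4,5} 3  {2,3,4} 1  {3,4,5} 3
  4 to go: {0,1,4,5} 4  {1,3,4,5} 6  {2,3,4,5} 4
  if 0:e drops first: 10 orders
  if 2:o drops first: 10 orders
heap linearizations: 20

20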